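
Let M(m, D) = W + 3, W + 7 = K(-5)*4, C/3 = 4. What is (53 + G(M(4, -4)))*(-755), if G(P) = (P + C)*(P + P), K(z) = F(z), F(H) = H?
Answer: -474895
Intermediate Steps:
K(z) = z
C = 12 (C = 3*4 = 12)
W = -27 (W = -7 - 5*4 = -7 - 20 = -27)
M(m, D) = -24 (M(m, D) = -27 + 3 = -24)
G(P) = 2*P*(12 + P) (G(P) = (P + 12)*(P + P) = (12 + P)*(2*P) = 2*P*(12 + P))
(53 + G(M(4, -4)))*(-755) = (53 + 2*(-24)*(12 - 24))*(-755) = (53 + 2*(-24)*(-12))*(-755) = (53 + 576)*(-755) = 629*(-755) = -474895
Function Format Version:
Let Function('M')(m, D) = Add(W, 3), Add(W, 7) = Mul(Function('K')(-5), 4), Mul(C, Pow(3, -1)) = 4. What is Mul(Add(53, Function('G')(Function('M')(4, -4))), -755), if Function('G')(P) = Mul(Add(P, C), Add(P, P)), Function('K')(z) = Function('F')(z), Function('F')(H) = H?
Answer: -474895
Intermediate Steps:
Function('K')(z) = z
C = 12 (C = Mul(3, 4) = 12)
W = -27 (W = Add(-7, Mul(-5, 4)) = Add(-7, -20) = -27)
Function('M')(m, D) = -24 (Function('M')(m, D) = Add(-27, 3) = -24)
Function('G')(P) = Mul(2, P, Add(12, P)) (Function('G')(P) = Mul(Add(P, 12), Add(P, P)) = Mul(Add(12, P), Mul(2, P)) = Mul(2, P, Add(12, P)))
Mul(Add(53, Function('G')(Function('M')(4, -4))), -755) = Mul(Add(53, Mul(2, -24, Add(12, -24))), -755) = Mul(Add(53, Mul(2, -24, -12)), -755) = Mul(Add(53, 576), -755) = Mul(629, -755) = -474895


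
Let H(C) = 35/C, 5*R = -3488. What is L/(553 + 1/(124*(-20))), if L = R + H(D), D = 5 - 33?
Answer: -1733148/1371439 ≈ -1.2637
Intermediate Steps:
D = -28
R = -3488/5 (R = (⅕)*(-3488) = -3488/5 ≈ -697.60)
L = -13977/20 (L = -3488/5 + 35/(-28) = -3488/5 + 35*(-1/28) = -3488/5 - 5/4 = -13977/20 ≈ -698.85)
L/(553 + 1/(124*(-20))) = -13977/(20*(553 + 1/(124*(-20)))) = -13977/(20*(553 + 1/(-2480))) = -13977/(20*(553 - 1/2480)) = -13977/(20*1371439/2480) = -13977/20*2480/1371439 = -1733148/1371439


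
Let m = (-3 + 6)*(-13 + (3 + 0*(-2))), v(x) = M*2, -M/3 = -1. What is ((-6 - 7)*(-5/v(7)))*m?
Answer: -325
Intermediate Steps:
M = 3 (M = -3*(-1) = 3)
v(x) = 6 (v(x) = 3*2 = 6)
m = -30 (m = 3*(-13 + (3 + 0)) = 3*(-13 + 3) = 3*(-10) = -30)
((-6 - 7)*(-5/v(7)))*m = ((-6 - 7)*(-5/6))*(-30) = -(-65)/6*(-30) = -13*(-5/6)*(-30) = (65/6)*(-30) = -325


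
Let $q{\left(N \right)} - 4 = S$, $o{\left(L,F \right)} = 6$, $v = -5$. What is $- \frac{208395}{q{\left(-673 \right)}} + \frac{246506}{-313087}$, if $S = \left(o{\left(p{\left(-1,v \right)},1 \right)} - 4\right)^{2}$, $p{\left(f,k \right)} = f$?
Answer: $- \frac{65247737413}{2504696} \approx -26050.0$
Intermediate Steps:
$S = 4$ ($S = \left(6 - 4\right)^{2} = 2^{2} = 4$)
$q{\left(N \right)} = 8$ ($q{\left(N \right)} = 4 + 4 = 8$)
$- \frac{208395}{q{\left(-673 \right)}} + \frac{246506}{-313087} = - \frac{208395}{8} + \frac{246506}{-313087} = \left(-208395\right) \frac{1}{8} + 246506 \left(- \frac{1}{313087}\right) = - \frac{208395}{8} - \frac{246506}{313087} = - \frac{65247737413}{2504696}$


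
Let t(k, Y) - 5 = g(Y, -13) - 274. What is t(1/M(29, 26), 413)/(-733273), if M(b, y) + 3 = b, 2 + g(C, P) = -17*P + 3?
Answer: 47/733273 ≈ 6.4096e-5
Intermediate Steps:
g(C, P) = 1 - 17*P (g(C, P) = -2 + (-17*P + 3) = -2 + (3 - 17*P) = 1 - 17*P)
M(b, y) = -3 + b
t(k, Y) = -47 (t(k, Y) = 5 + ((1 - 17*(-13)) - 274) = 5 + ((1 + 221) - 274) = 5 + (222 - 274) = 5 - 52 = -47)
t(1/M(29, 26), 413)/(-733273) = -47/(-733273) = -47*(-1/733273) = 47/733273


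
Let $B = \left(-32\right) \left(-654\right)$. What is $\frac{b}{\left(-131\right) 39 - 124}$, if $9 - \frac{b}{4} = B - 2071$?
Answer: $\frac{75392}{5233} \approx 14.407$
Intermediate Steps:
$B = 20928$
$b = -75392$ ($b = 36 - 4 \left(20928 - 2071\right) = 36 - 75428 = -75392$)
$\frac{b}{\left(-131\right) 39 - 124} = - \frac{75392}{\left(-131\right) 39 - 124} = - \frac{75392}{-5109 - 124} = - \frac{75392}{-5233} = \left(-75392\right) \left(- \frac{1}{5233}\right) = \frac{75392}{5233}$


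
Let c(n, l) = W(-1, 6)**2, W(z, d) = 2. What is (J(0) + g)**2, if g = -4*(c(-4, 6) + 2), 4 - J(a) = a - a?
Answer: 400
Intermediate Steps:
J(a) = 4 (J(a) = 4 - (a - a) = 4 - 1*0 = 4 + 0 = 4)
c(n, l) = 4 (c(n, l) = 2**2 = 4)
g = -24 (g = -4*(4 + 2) = -4*6 = -24)
(J(0) + g)**2 = (4 - 24)**2 = (-20)**2 = 400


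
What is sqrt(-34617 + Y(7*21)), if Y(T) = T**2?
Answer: 4*I*sqrt(813) ≈ 114.05*I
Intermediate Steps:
sqrt(-34617 + Y(7*21)) = sqrt(-34617 + (7*21)**2) = sqrt(-34617 + 147**2) = sqrt(-34617 + 21609) = sqrt(-13008) = 4*I*sqrt(813)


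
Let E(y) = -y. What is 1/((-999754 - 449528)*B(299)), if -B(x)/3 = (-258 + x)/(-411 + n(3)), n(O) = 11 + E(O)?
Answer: -403/178261686 ≈ -2.2607e-6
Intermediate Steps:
n(O) = 11 - O
B(x) = -774/403 + 3*x/403 (B(x) = -3*(-258 + x)/(-411 + (11 - 1*3)) = -3*(-258 + x)/(-411 + (11 - 3)) = -3*(-258 + x)/(-411 + 8) = -3*(-258 + x)/(-403) = -3*(-258 + x)*(-1)/403 = -3*(258/403 - x/403) = -774/403 + 3*x/403)
1/((-999754 - 449528)*B(299)) = 1/((-999754 - 449528)*(-774/403 + (3/403)*299)) = 1/((-1449282)*(-774/403 + 69/31)) = -1/(1449282*123/403) = -1/1449282*403/123 = -403/178261686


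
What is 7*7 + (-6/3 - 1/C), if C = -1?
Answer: 48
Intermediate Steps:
7*7 + (-6/3 - 1/C) = 7*7 + (-6/3 - 1/(-1)) = 49 + (-6*⅓ - 1*(-1)) = 49 + (-2 + 1) = 49 - 1 = 48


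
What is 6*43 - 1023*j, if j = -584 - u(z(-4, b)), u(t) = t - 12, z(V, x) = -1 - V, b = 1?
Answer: 588483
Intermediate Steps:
u(t) = -12 + t
j = -575 (j = -584 - (-12 + (-1 - 1*(-4))) = -584 - (-12 + (-1 + 4)) = -584 - (-12 + 3) = -584 - 1*(-9) = -584 + 9 = -575)
6*43 - 1023*j = 6*43 - 1023*(-575) = 258 + 588225 = 588483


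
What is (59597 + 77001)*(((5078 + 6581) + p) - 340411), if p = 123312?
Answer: -28062693120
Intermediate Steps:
(59597 + 77001)*(((5078 + 6581) + p) - 340411) = (59597 + 77001)*(((5078 + 6581) + 123312) - 340411) = 136598*((11659 + 123312) - 340411) = 136598*(134971 - 340411) = 136598*(-205440) = -28062693120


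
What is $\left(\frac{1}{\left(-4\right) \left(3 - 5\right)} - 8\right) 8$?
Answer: $-63$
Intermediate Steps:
$\left(\frac{1}{\left(-4\right) \left(3 - 5\right)} - 8\right) 8 = \left(\frac{1}{\left(-4\right) \left(-2\right)} - 8\right) 8 = \left(\frac{1}{8} - 8\right) 8 = \left(- \frac{63}{8}\right) 8 = -63$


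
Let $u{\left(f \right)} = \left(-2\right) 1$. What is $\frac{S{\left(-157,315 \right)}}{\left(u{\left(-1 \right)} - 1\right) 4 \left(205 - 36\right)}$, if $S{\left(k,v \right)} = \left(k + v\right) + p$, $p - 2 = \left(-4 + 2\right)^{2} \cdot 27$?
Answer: $- \frac{67}{507} \approx -0.13215$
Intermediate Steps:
$p = 110$ ($p = 2 + \left(-4 + 2\right)^{2} \cdot 27 = 2 + \left(-2\right)^{2} \cdot 27 = 2 + 4 \cdot 27 = 2 + 108 = 110$)
$u{\left(f \right)} = -2$
$S{\left(k,v \right)} = 110 + k + v$ ($S{\left(k,v \right)} = \left(k + v\right) + 110 = 110 + k + v$)
$\frac{S{\left(-157,315 \right)}}{\left(u{\left(-1 \right)} - 1\right) 4 \left(205 - 36\right)} = \frac{110 - 157 + 315}{\left(-2 - 1\right) 4 \left(205 - 36\right)} = \frac{268}{\left(-3\right) 4 \cdot 169} = \frac{268}{\left(-12\right) 169} = \frac{268}{-2028} = 268 \left(- \frac{1}{2028}\right) = - \frac{67}{507}$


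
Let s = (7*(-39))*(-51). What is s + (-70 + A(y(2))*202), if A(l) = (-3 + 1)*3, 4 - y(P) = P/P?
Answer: 12641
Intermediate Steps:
y(P) = 3 (y(P) = 4 - P/P = 4 - 1*1 = 4 - 1 = 3)
A(l) = -6 (A(l) = -2*3 = -6)
s = 13923 (s = -273*(-51) = 13923)
s + (-70 + A(y(2))*202) = 13923 + (-70 - 6*202) = 13923 + (-70 - 1212) = 13923 - 1282 = 12641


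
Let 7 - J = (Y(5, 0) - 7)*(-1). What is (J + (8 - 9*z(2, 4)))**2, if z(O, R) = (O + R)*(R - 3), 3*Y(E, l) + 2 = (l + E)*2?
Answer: 16900/9 ≈ 1877.8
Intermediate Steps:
Y(E, l) = -2/3 + 2*E/3 + 2*l/3 (Y(E, l) = -2/3 + ((l + E)*2)/3 = -2/3 + ((E + l)*2)/3 = -2/3 + (2*E + 2*l)/3 = -2/3 + (2*E/3 + 2*l/3) = -2/3 + 2*E/3 + 2*l/3)
z(O, R) = (-3 + R)*(O + R) (z(O, R) = (O + R)*(-3 + R) = (-3 + R)*(O + R))
J = 8/3 (J = 7 - ((-2/3 + (2/3)*5 + (2/3)*0) - 7)*(-1) = 7 - ((-2/3 + 10/3 + 0) - 7)*(-1) = 7 - (8/3 - 7)*(-1) = 7 - (-13)*(-1)/3 = 7 - 1*13/3 = 7 - 13/3 = 8/3 ≈ 2.6667)
(J + (8 - 9*z(2, 4)))**2 = (8/3 + (8 - 9*(4**2 - 3*2 - 3*4 + 2*4)))**2 = (8/3 + (8 - 9*(16 - 6 - 12 + 8)))**2 = (8/3 + (8 - 9*6))**2 = (8/3 + (8 - 54))**2 = (8/3 - 46)**2 = (-130/3)**2 = 16900/9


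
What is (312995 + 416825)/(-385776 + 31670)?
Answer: -364910/177053 ≈ -2.0610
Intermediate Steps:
(312995 + 416825)/(-385776 + 31670) = 729820/(-354106) = 729820*(-1/354106) = -364910/177053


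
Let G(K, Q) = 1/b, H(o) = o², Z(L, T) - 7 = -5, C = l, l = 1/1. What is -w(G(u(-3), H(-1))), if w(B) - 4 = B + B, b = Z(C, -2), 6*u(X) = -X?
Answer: -5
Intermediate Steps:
l = 1
C = 1
Z(L, T) = 2 (Z(L, T) = 7 - 5 = 2)
u(X) = -X/6 (u(X) = (-X)/6 = -X/6)
b = 2
G(K, Q) = ½ (G(K, Q) = 1/2 = ½)
w(B) = 4 + 2*B (w(B) = 4 + (B + B) = 4 + 2*B)
-w(G(u(-3), H(-1))) = -(4 + 2*(½)) = -(4 + 1) = -1*5 = -5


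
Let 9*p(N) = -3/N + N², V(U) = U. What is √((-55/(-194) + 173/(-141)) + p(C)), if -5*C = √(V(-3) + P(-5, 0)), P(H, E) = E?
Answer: √(-17897530722 - 10392240500*I*√3)/136770 ≈ 0.44732 - 1.0756*I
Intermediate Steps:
C = -I*√3/5 (C = -√(-3 + 0)/5 = -I*√3/5 ≈ -0.34641*I)
p(N) = -1/(3*N) + N²/9 (p(N) = (-3/N + N²)/9 = (N² - 3/N)/9 = -1/(3*N) + N²/9)
√((-55/(-194) + 173/(-141)) + p(C)) = √((-55/(-194) + 173/(-141)) + (-3 + (-I*√3/5)³)/(9*((-I*√3/5)))) = √((-55*(-1/194) + 173*(-1/141)) + (5*I*√3/3)*(-3 + 3*I*√3/125)/9) = √((55/194 - 173/141) + 5*I*√3*(-3 + 3*I*√3/125)/27) = √(-25807/27354 + 5*I*√3*(-3 + 3*I*√3/125)/27)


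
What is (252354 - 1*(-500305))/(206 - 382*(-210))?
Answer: 752659/80426 ≈ 9.3584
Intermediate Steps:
(252354 - 1*(-500305))/(206 - 382*(-210)) = (252354 + 500305)/(206 + 80220) = 752659/80426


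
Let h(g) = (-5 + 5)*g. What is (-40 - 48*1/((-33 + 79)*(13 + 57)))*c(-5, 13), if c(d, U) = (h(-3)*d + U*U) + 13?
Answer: -837512/115 ≈ -7282.7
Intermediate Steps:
h(g) = 0 (h(g) = 0*g = 0)
c(d, U) = 13 + U² (c(d, U) = (0*d + U*U) + 13 = (0 + U²) + 13 = U² + 13 = 13 + U²)
(-40 - 48*1/((-33 + 79)*(13 + 57)))*c(-5, 13) = (-40 - 48*1/((-33 + 79)*(13 + 57)))*(13 + 13²) = (-40 - 48/(70*46))*(13 + 169) = (-40 - 48/3220)*182 = (-40 - 48*1/3220)*182 = (-40 - 12/805)*182 = -32212/805*182 = -837512/115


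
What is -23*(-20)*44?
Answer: 20240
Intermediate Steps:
-23*(-20)*44 = 460*44 = 20240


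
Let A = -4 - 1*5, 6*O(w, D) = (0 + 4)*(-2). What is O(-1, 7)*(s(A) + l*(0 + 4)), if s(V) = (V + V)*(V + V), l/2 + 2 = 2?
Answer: -432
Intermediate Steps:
l = 0 (l = -4 + 2*2 = -4 + 4 = 0)
O(w, D) = -4/3 (O(w, D) = ((0 + 4)*(-2))/6 = (4*(-2))/6 = (⅙)*(-8) = -4/3)
A = -9 (A = -4 - 5 = -9)
s(V) = 4*V² (s(V) = (2*V)*(2*V) = 4*V²)
O(-1, 7)*(s(A) + l*(0 + 4)) = -4*(4*(-9)² + 0*(0 + 4))/3 = -4*(4*81 + 0*4)/3 = -4*(324 + 0)/3 = -4/3*324 = -432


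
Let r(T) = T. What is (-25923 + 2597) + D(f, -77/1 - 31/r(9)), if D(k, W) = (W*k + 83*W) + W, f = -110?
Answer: -191110/9 ≈ -21234.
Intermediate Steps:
D(k, W) = 84*W + W*k (D(k, W) = (83*W + W*k) + W = 84*W + W*k)
(-25923 + 2597) + D(f, -77/1 - 31/r(9)) = (-25923 + 2597) + (-77/1 - 31/9)*(84 - 110) = -23326 + (-77*1 - 31*1/9)*(-26) = -23326 + (-77 - 31/9)*(-26) = -23326 - 724/9*(-26) = -23326 + 18824/9 = -191110/9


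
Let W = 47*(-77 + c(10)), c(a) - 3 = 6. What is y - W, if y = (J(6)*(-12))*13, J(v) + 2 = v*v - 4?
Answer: -1484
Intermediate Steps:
J(v) = -6 + v² (J(v) = -2 + (v*v - 4) = -2 + (v² - 4) = -2 + (-4 + v²) = -6 + v²)
y = -4680 (y = ((-6 + 6²)*(-12))*13 = ((-6 + 36)*(-12))*13 = (30*(-12))*13 = -360*13 = -4680)
c(a) = 9 (c(a) = 3 + 6 = 9)
W = -3196 (W = 47*(-77 + 9) = 47*(-68) = -3196)
y - W = -4680 - 1*(-3196) = -4680 + 3196 = -1484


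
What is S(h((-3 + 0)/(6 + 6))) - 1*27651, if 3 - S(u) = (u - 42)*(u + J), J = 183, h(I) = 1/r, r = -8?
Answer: -1276441/64 ≈ -19944.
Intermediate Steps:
h(I) = -⅛ (h(I) = 1/(-8) = -⅛)
S(u) = 3 - (-42 + u)*(183 + u) (S(u) = 3 - (u - 42)*(u + 183) = 3 - (-42 + u)*(183 + u))
S(h((-3 + 0)/(6 + 6))) - 1*27651 = (7689 - (-⅛)² - 141*(-⅛)) - 1*27651 = (7689 - 1*1/64 + 141/8) - 27651 = (7689 - 1/64 + 141/8) - 27651 = 493223/64 - 27651 = -1276441/64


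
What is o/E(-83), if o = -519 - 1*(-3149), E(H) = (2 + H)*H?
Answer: 2630/6723 ≈ 0.39119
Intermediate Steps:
E(H) = H*(2 + H)
o = 2630 (o = -519 + 3149 = 2630)
o/E(-83) = 2630/((-83*(2 - 83))) = 2630/((-83*(-81))) = 2630/6723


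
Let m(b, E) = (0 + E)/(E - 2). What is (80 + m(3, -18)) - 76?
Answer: 49/10 ≈ 4.9000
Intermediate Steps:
m(b, E) = E/(-2 + E)
(80 + m(3, -18)) - 76 = (80 - 18/(-2 - 18)) - 76 = (80 - 18/(-20)) - 76 = (80 - 18*(-1/20)) - 76 = (80 + 9/10) - 76 = 809/10 - 76 = 49/10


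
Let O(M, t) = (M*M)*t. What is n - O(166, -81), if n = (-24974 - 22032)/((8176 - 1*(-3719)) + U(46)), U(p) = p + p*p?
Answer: 31375683046/14057 ≈ 2.2320e+6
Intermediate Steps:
O(M, t) = t*M² (O(M, t) = M²*t = t*M²)
U(p) = p + p²
n = -47006/14057 (n = (-24974 - 22032)/((8176 - 1*(-3719)) + 46*(1 + 46)) = -47006/((8176 + 3719) + 46*47) = -47006/(11895 + 2162) = -47006/14057 ≈ -3.3440)
n - O(166, -81) = -47006/14057 - (-81)*166² = -47006/14057 - (-81)*27556 = -47006/14057 - 1*(-2232036) = -47006/14057 + 2232036 = 31375683046/14057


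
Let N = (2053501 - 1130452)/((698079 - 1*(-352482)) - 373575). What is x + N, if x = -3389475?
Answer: -764875399767/225662 ≈ -3.3895e+6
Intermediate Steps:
N = 307683/225662 (N = 923049/((698079 + 352482) - 373575) = 923049/(1050561 - 373575) = 923049/676986 = 923049*(1/676986) = 307683/225662 ≈ 1.3635)
x + N = -3389475 + 307683/225662 = -764875399767/225662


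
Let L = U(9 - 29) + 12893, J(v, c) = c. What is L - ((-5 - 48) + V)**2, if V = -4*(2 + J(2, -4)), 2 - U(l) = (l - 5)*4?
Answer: 10970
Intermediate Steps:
U(l) = 22 - 4*l (U(l) = 2 - (l - 5)*4 = 2 - (-5 + l)*4 = 2 - (-20 + 4*l) = 2 + (20 - 4*l) = 22 - 4*l)
V = 8 (V = -4*(2 - 4) = -4*(-2) = 8)
L = 12995 (L = (22 - 4*(9 - 29)) + 12893 = (22 - 4*(-20)) + 12893 = (22 + 80) + 12893 = 102 + 12893 = 12995)
L - ((-5 - 48) + V)**2 = 12995 - ((-5 - 48) + 8)**2 = 12995 - (-53 + 8)**2 = 12995 - 1*(-45)**2 = 12995 - 1*2025 = 12995 - 2025 = 10970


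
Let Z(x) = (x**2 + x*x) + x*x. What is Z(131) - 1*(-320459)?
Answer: 371942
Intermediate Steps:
Z(x) = 3*x**2 (Z(x) = (x**2 + x**2) + x**2 = 2*x**2 + x**2 = 3*x**2)
Z(131) - 1*(-320459) = 3*131**2 - 1*(-320459) = 3*17161 + 320459 = 51483 + 320459 = 371942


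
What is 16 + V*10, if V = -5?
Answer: -34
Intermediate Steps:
16 + V*10 = 16 - 5*10 = 16 - 50 = -34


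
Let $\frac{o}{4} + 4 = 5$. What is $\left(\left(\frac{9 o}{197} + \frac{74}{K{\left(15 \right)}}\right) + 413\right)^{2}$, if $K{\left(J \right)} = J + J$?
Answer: $\frac{1508583323536}{8732025} \approx 1.7276 \cdot 10^{5}$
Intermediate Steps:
$o = 4$ ($o = -16 + 4 \cdot 5 = -16 + 20 = 4$)
$K{\left(J \right)} = 2 J$
$\left(\left(\frac{9 o}{197} + \frac{74}{K{\left(15 \right)}}\right) + 413\right)^{2} = \left(\left(\frac{9 \cdot 4}{197} + \frac{74}{2 \cdot 15}\right) + 413\right)^{2} = \left(\left(36 \cdot \frac{1}{197} + \frac{74}{30}\right) + 413\right)^{2} = \left(\left(\frac{36}{197} + 74 \cdot \frac{1}{30}\right) + 413\right)^{2} = \left(\left(\frac{36}{197} + \frac{37}{15}\right) + 413\right)^{2} = \left(\frac{7829}{2955} + 413\right)^{2} = \left(\frac{1228244}{2955}\right)^{2} = \frac{1508583323536}{8732025}$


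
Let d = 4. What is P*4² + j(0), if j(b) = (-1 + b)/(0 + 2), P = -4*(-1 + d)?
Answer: -385/2 ≈ -192.50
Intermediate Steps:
P = -12 (P = -4*(-1 + 4) = -4*3 = -12)
j(b) = -½ + b/2 (j(b) = (-1 + b)/2 = (-1 + b)*(½) = -½ + b/2)
P*4² + j(0) = -12*4² + (-½ + (½)*0) = -12*16 + (-½ + 0) = -192 - ½ = -385/2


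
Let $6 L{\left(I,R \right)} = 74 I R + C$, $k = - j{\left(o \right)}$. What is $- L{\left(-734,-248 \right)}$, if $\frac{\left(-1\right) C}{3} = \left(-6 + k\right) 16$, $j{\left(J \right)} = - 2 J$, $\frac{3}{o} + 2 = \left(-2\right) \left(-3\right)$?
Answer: $- \frac{6735292}{3} \approx -2.2451 \cdot 10^{6}$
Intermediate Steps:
$o = \frac{3}{4}$ ($o = \frac{3}{-2 - -6} = \frac{3}{-2 + 6} = \frac{3}{4} \approx 0.75$)
$k = \frac{3}{2}$ ($k = - \frac{\left(-2\right) 3}{4} = \left(-1\right) \left(- \frac{3}{2}\right) = \frac{3}{2} \approx 1.5$)
$C = 216$ ($C = - 3 \left(-6 + \frac{3}{2}\right) 16 = - 3 \left(\left(- \frac{9}{2}\right) 16\right) = \left(-3\right) \left(-72\right) = 216$)
$L{\left(I,R \right)} = 36 + \frac{37 I R}{3}$ ($L{\left(I,R \right)} = \frac{74 I R + 216}{6} = \frac{216 + 74 I R}{6} = 36 + \frac{37 I R}{3}$)
$- L{\left(-734,-248 \right)} = - (36 + \frac{37}{3} \left(-734\right) \left(-248\right)) = - (36 + \frac{6735184}{3}) = \left(-1\right) \frac{6735292}{3} = - \frac{6735292}{3}$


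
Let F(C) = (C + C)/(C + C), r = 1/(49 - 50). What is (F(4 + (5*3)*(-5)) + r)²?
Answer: 0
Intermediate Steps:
r = -1 (r = 1/(-1) = -1)
F(C) = 1 (F(C) = (2*C)/((2*C)) = (2*C)*(1/(2*C)) = 1)
(F(4 + (5*3)*(-5)) + r)² = (1 - 1)² = 0² = 0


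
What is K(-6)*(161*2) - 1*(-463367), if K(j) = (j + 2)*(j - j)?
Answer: 463367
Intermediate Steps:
K(j) = 0 (K(j) = (2 + j)*0 = 0)
K(-6)*(161*2) - 1*(-463367) = 0*(161*2) - 1*(-463367) = 0*322 + 463367 = 0 + 463367 = 463367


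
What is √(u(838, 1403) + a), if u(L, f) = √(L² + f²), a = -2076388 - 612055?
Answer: √(-2688443 + √2670653) ≈ 1639.1*I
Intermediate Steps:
a = -2688443
√(u(838, 1403) + a) = √(√(838² + 1403²) - 2688443) = √(√(702244 + 1968409) - 2688443) = √(√2670653 - 2688443) = √(-2688443 + √2670653)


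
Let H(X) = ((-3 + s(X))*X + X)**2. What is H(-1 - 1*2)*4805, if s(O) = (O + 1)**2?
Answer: 172980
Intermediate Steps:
s(O) = (1 + O)**2
H(X) = (X + X*(-3 + (1 + X)**2))**2 (H(X) = ((-3 + (1 + X)**2)*X + X)**2 = (X*(-3 + (1 + X)**2) + X)**2 = (X + X*(-3 + (1 + X)**2))**2)
H(-1 - 1*2)*4805 = ((-1 - 1*2)**2*(-2 + (1 + (-1 - 1*2))**2)**2)*4805 = ((-1 - 2)**2*(-2 + (1 + (-1 - 2))**2)**2)*4805 = ((-3)**2*(-2 + (1 - 3)**2)**2)*4805 = (9*(-2 + (-2)**2)**2)*4805 = (9*(-2 + 4)**2)*4805 = (9*2**2)*4805 = (9*4)*4805 = 36*4805 = 172980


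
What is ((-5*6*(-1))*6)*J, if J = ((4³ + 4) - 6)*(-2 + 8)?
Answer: 66960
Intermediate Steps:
J = 372 (J = ((64 + 4) - 6)*6 = (68 - 6)*6 = 62*6 = 372)
((-5*6*(-1))*6)*J = ((-5*6*(-1))*6)*372 = (-30*(-1)*6)*372 = (30*6)*372 = 180*372 = 66960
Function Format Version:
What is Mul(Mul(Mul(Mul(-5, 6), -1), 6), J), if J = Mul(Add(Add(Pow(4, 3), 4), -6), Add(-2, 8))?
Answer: 66960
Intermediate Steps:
J = 372 (J = Mul(Add(Add(64, 4), -6), 6) = Mul(Add(68, -6), 6) = Mul(62, 6) = 372)
Mul(Mul(Mul(Mul(-5, 6), -1), 6), J) = Mul(Mul(Mul(Mul(-5, 6), -1), 6), 372) = Mul(Mul(Mul(-30, -1), 6), 372) = Mul(Mul(30, 6), 372) = Mul(180, 372) = 66960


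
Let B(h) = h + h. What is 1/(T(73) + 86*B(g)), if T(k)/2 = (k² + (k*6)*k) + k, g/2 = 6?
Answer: 1/76816 ≈ 1.3018e-5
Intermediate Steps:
g = 12 (g = 2*6 = 12)
B(h) = 2*h
T(k) = 2*k + 14*k² (T(k) = 2*((k² + (k*6)*k) + k) = 2*((k² + (6*k)*k) + k) = 2*((k² + 6*k²) + k) = 2*(7*k² + k) = 2*(k + 7*k²) = 2*k + 14*k²)
1/(T(73) + 86*B(g)) = 1/(2*73*(1 + 7*73) + 86*(2*12)) = 1/(2*73*(1 + 511) + 86*24) = 1/(2*73*512 + 2064) = 1/(74752 + 2064) = 1/76816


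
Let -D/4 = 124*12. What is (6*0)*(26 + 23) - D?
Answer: 5952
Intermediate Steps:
D = -5952 (D = -496*12 = -4*1488 = -5952)
(6*0)*(26 + 23) - D = (6*0)*(26 + 23) - 1*(-5952) = 0*49 + 5952 = 0 + 5952 = 5952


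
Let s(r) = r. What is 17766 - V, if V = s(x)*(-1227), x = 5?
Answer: 23901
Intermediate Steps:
V = -6135 (V = 5*(-1227) = -6135)
17766 - V = 17766 - 1*(-6135) = 17766 + 6135 = 23901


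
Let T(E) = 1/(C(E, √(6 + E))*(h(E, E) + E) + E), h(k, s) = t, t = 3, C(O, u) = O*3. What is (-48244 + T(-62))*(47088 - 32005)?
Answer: -7940272302741/10912 ≈ -7.2766e+8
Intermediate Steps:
C(O, u) = 3*O
h(k, s) = 3
T(E) = 1/(E + 3*E*(3 + E)) (T(E) = 1/((3*E)*(3 + E) + E) = 1/(3*E*(3 + E) + E) = 1/(E + 3*E*(3 + E)))
(-48244 + T(-62))*(47088 - 32005) = (-48244 + 1/((-62)*(10 + 3*(-62))))*(47088 - 32005) = (-48244 - 1/(62*(10 - 186)))*15083 = (-48244 - 1/62/(-176))*15083 = (-48244 - 1/62*(-1/176))*15083 = (-48244 + 1/10912)*15083 = -526438527/10912*15083 = -7940272302741/10912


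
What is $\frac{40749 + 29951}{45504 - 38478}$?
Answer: $\frac{35350}{3513} \approx 10.063$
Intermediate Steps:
$\frac{40749 + 29951}{45504 - 38478} = \frac{70700}{7026} = 70700 \cdot \frac{1}{7026} = \frac{35350}{3513}$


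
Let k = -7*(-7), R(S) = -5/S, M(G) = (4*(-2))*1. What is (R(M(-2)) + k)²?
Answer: 157609/64 ≈ 2462.6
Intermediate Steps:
M(G) = -8 (M(G) = -8*1 = -8)
k = 49
(R(M(-2)) + k)² = (-5/(-8) + 49)² = (-5*(-⅛) + 49)² = (5/8 + 49)² = (397/8)² = 157609/64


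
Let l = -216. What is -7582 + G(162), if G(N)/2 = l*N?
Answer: -77566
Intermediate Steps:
G(N) = -432*N (G(N) = 2*(-216*N) = -432*N)
-7582 + G(162) = -7582 - 432*162 = -7582 - 69984 = -77566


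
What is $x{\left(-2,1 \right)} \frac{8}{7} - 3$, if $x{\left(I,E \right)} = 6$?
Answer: $\frac{27}{7} \approx 3.8571$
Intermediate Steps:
$x{\left(-2,1 \right)} \frac{8}{7} - 3 = 6 \cdot \frac{8}{7} - 3 = \frac{48}{7} - 3 = \frac{27}{7}$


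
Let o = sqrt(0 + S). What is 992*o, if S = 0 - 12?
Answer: 1984*I*sqrt(3) ≈ 3436.4*I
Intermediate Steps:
S = -12
o = 2*I*sqrt(3) (o = sqrt(0 - 12) = sqrt(-12) = 2*I*sqrt(3) ≈ 3.4641*I)
992*o = 992*(2*I*sqrt(3)) = 1984*I*sqrt(3)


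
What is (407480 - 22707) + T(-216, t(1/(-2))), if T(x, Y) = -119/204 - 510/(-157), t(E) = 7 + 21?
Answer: 724917353/1884 ≈ 3.8478e+5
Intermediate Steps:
t(E) = 28
T(x, Y) = 5021/1884 (T(x, Y) = -119*1/204 - 510*(-1/157) = -7/12 + 510/157 = 5021/1884)
(407480 - 22707) + T(-216, t(1/(-2))) = (407480 - 22707) + 5021/1884 = 384773 + 5021/1884 = 724917353/1884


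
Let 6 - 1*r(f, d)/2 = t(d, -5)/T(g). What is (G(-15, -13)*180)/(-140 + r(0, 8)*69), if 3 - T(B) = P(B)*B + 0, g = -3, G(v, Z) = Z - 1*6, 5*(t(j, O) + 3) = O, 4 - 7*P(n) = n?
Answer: -57/13 ≈ -4.3846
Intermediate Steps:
P(n) = 4/7 - n/7
t(j, O) = -3 + O/5
G(v, Z) = -6 + Z (G(v, Z) = Z - 6 = -6 + Z)
T(B) = 3 - B*(4/7 - B/7) (T(B) = 3 - ((4/7 - B/7)*B + 0) = 3 - (B*(4/7 - B/7) + 0) = 3 - B*(4/7 - B/7))
r(f, d) = 40/3 (r(f, d) = 12 - 2*(-3 + (1/5)*(-5))/(3 + (1/7)*(-3)*(-4 - 3)) = 12 - 2*(-3 - 1)/(3 + (1/7)*(-3)*(-7)) = 12 - (-8)/(3 + 3) = 12 - (-8)/6 = 12 - 2*(-2/3) = 12 + 4/3 = 40/3)
(G(-15, -13)*180)/(-140 + r(0, 8)*69) = ((-6 - 13)*180)/(-140 + (40/3)*69) = (-19*180)/(-140 + 920) = -3420/780 = -3420*1/780 = -57/13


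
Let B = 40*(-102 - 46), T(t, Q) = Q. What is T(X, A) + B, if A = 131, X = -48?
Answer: -5789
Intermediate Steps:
B = -5920 (B = 40*(-148) = -5920)
T(X, A) + B = 131 - 5920 = -5789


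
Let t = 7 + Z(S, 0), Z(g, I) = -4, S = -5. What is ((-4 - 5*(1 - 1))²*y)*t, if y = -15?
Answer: -720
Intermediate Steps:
t = 3 (t = 7 - 4 = 3)
((-4 - 5*(1 - 1))²*y)*t = ((-4 - 5*(1 - 1))²*(-15))*3 = ((-4 - 5*0)²*(-15))*3 = ((-4 + 0)²*(-15))*3 = ((-4)²*(-15))*3 = (16*(-15))*3 = -240*3 = -720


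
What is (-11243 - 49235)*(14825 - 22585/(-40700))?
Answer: -331749366733/370 ≈ -8.9662e+8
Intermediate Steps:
(-11243 - 49235)*(14825 - 22585/(-40700)) = -60478*(14825 - 22585*(-1/40700)) = -60478*(14825 + 4517/8140) = -60478*120680017/8140 = -331749366733/370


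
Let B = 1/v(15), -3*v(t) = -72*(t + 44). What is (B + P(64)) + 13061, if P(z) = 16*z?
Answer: 19944361/1416 ≈ 14085.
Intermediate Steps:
v(t) = 1056 + 24*t (v(t) = -(-24)*(t + 44) = -(-24)*(44 + t) = -(-3168 - 72*t)/3 = 1056 + 24*t)
B = 1/1416 (B = 1/(1056 + 24*15) = 1/(1056 + 360) = 1/1416 ≈ 0.00070621)
(B + P(64)) + 13061 = (1/1416 + 16*64) + 13061 = (1/1416 + 1024) + 13061 = 1449985/1416 + 13061 = 19944361/1416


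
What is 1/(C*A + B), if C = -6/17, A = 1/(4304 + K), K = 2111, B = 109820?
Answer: 109055/11976420094 ≈ 9.1058e-6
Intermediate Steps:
A = 1/6415 (A = 1/(4304 + 2111) = 1/6415 ≈ 0.00015588)
C = -6/17 ≈ -0.35294
1/(C*A + B) = 1/(-6/17*1/6415 + 109820) = 1/(-6/109055 + 109820) = 1/(11976420094/109055) = 109055/11976420094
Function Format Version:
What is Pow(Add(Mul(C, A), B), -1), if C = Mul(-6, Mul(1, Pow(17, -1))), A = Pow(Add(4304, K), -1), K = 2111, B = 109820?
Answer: Rational(109055, 11976420094) ≈ 9.1058e-6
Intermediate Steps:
A = Rational(1, 6415) (A = Pow(Add(4304, 2111), -1) = Pow(6415, -1) = Rational(1, 6415) ≈ 0.00015588)
C = Rational(-6, 17) (C = Mul(-6, Mul(1, Rational(1, 17))) = Mul(-6, Rational(1, 17)) = Rational(-6, 17) ≈ -0.35294)
Pow(Add(Mul(C, A), B), -1) = Pow(Add(Mul(Rational(-6, 17), Rational(1, 6415)), 109820), -1) = Pow(Add(Rational(-6, 109055), 109820), -1) = Pow(Rational(11976420094, 109055), -1) = Rational(109055, 11976420094)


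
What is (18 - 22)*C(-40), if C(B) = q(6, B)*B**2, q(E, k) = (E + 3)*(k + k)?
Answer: 4608000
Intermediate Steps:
q(E, k) = 2*k*(3 + E) (q(E, k) = (3 + E)*(2*k) = 2*k*(3 + E))
C(B) = 18*B**3 (C(B) = (2*B*(3 + 6))*B**2 = (2*B*9)*B**2 = (18*B)*B**2 = 18*B**3)
(18 - 22)*C(-40) = (18 - 22)*(18*(-40)**3) = -72*(-64000) = -4*(-1152000) = 4608000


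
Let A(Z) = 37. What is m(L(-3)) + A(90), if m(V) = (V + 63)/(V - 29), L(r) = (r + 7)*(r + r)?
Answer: 1922/53 ≈ 36.264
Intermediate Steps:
L(r) = 2*r*(7 + r) (L(r) = (7 + r)*(2*r) = 2*r*(7 + r))
m(V) = (63 + V)/(-29 + V)
m(L(-3)) + A(90) = (63 + 2*(-3)*(7 - 3))/(-29 + 2*(-3)*(7 - 3)) + 37 = (63 + 2*(-3)*4)/(-29 + 2*(-3)*4) + 37 = (63 - 24)/(-29 - 24) + 37 = 39/(-53) + 37 = -1/53*39 + 37 = -39/53 + 37 = 1922/53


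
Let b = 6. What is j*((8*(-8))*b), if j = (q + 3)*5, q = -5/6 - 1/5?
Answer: -3776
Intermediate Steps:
q = -31/30 (q = -5*⅙ - 1*⅕ = -⅚ - ⅕ = -31/30 ≈ -1.0333)
j = 59/6 (j = (-31/30 + 3)*5 = (59/30)*5 = 59/6 ≈ 9.8333)
j*((8*(-8))*b) = 59*((8*(-8))*6)/6 = 59*(-64*6)/6 = (59/6)*(-384) = -3776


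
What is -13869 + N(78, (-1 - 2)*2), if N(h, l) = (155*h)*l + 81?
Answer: -86328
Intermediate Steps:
N(h, l) = 81 + 155*h*l (N(h, l) = 155*h*l + 81 = 81 + 155*h*l)
-13869 + N(78, (-1 - 2)*2) = -13869 + (81 + 155*78*((-1 - 2)*2)) = -13869 + (81 + 155*78*(-3*2)) = -13869 + (81 + 155*78*(-6)) = -13869 + (81 - 72540) = -13869 - 72459 = -86328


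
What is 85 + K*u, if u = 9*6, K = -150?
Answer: -8015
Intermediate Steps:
u = 54
85 + K*u = 85 - 150*54 = 85 - 8100 = -8015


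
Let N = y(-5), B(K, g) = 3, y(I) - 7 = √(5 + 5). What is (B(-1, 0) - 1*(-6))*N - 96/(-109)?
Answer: 6963/109 + 9*√10 ≈ 92.341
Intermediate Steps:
y(I) = 7 + √10 (y(I) = 7 + √(5 + 5) = 7 + √10)
N = 7 + √10 ≈ 10.162
(B(-1, 0) - 1*(-6))*N - 96/(-109) = (3 - 1*(-6))*(7 + √10) - 96/(-109) = (3 + 6)*(7 + √10) - 96*(-1/109) = 9*(7 + √10) + 96/109 = (63 + 9*√10) + 96/109 = 6963/109 + 9*√10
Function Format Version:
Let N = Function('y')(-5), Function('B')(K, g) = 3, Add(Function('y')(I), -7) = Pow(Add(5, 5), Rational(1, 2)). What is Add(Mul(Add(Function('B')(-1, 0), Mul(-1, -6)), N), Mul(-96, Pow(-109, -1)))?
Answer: Add(Rational(6963, 109), Mul(9, Pow(10, Rational(1, 2)))) ≈ 92.341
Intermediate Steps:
Function('y')(I) = Add(7, Pow(10, Rational(1, 2))) (Function('y')(I) = Add(7, Pow(Add(5, 5), Rational(1, 2))) = Add(7, Pow(10, Rational(1, 2))))
N = Add(7, Pow(10, Rational(1, 2))) ≈ 10.162
Add(Mul(Add(Function('B')(-1, 0), Mul(-1, -6)), N), Mul(-96, Pow(-109, -1))) = Add(Mul(Add(3, Mul(-1, -6)), Add(7, Pow(10, Rational(1, 2)))), Mul(-96, Pow(-109, -1))) = Add(Mul(Add(3, 6), Add(7, Pow(10, Rational(1, 2)))), Mul(-96, Rational(-1, 109))) = Add(Mul(9, Add(7, Pow(10, Rational(1, 2)))), Rational(96, 109)) = Add(Add(63, Mul(9, Pow(10, Rational(1, 2)))), Rational(96, 109)) = Add(Rational(6963, 109), Mul(9, Pow(10, Rational(1, 2))))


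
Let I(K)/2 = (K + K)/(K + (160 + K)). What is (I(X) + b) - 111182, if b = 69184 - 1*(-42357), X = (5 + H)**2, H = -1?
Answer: 1078/3 ≈ 359.33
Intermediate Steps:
X = 16 (X = (5 - 1)**2 = 4**2 = 16)
b = 111541 (b = 69184 + 42357 = 111541)
I(K) = 4*K/(160 + 2*K) (I(K) = 2*((K + K)/(K + (160 + K))) = 2*((2*K)/(160 + 2*K)) = 2*(2*K/(160 + 2*K)) = 4*K/(160 + 2*K))
(I(X) + b) - 111182 = (2*16/(80 + 16) + 111541) - 111182 = (2*16/96 + 111541) - 111182 = (2*16*(1/96) + 111541) - 111182 = (1/3 + 111541) - 111182 = 334624/3 - 111182 = 1078/3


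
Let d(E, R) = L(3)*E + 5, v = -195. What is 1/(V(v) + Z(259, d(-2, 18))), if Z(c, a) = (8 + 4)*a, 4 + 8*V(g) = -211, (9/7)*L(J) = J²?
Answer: -8/1079 ≈ -0.0074143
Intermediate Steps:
L(J) = 7*J²/9
V(g) = -215/8 (V(g) = -½ + (⅛)*(-211) = -½ - 211/8 = -215/8)
d(E, R) = 5 + 7*E (d(E, R) = ((7/9)*3²)*E + 5 = ((7/9)*9)*E + 5 = 7*E + 5 = 5 + 7*E)
Z(c, a) = 12*a
1/(V(v) + Z(259, d(-2, 18))) = 1/(-215/8 + 12*(5 + 7*(-2))) = 1/(-215/8 + 12*(5 - 14)) = 1/(-215/8 + 12*(-9)) = 1/(-215/8 - 108) = 1/(-1079/8) = -8/1079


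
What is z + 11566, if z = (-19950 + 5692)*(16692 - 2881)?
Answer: -196905672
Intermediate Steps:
z = -196917238 (z = -14258*13811 = -196917238)
z + 11566 = -196917238 + 11566 = -196905672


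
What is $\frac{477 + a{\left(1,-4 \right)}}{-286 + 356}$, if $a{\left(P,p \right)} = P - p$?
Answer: $\frac{241}{35} \approx 6.8857$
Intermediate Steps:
$\frac{477 + a{\left(1,-4 \right)}}{-286 + 356} = \frac{477 + \left(1 - -4\right)}{-286 + 356} = \frac{477 + \left(1 + 4\right)}{70} = \left(477 + 5\right) \frac{1}{70} = 482 \cdot \frac{1}{70} = \frac{241}{35}$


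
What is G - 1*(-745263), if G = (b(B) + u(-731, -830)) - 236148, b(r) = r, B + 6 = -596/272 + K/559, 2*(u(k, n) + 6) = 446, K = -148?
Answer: 19360406557/38012 ≈ 5.0932e+5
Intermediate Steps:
u(k, n) = 217 (u(k, n) = -6 + (1/2)*446 = -6 + 223 = 217)
B = -321427/38012 (B = -6 + (-596/272 - 148/559) = -6 + (-596*1/272 - 148*1/559) = -6 + (-149/68 - 148/559) = -6 - 93355/38012 = -321427/38012 ≈ -8.4559)
G = -8968530599/38012 (G = (-321427/38012 + 217) - 236148 = 7927177/38012 - 236148 = -8968530599/38012 ≈ -2.3594e+5)
G - 1*(-745263) = -8968530599/38012 - 1*(-745263) = -8968530599/38012 + 745263 = 19360406557/38012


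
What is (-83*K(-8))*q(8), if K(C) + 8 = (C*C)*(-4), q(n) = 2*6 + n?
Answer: 438240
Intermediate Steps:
q(n) = 12 + n
K(C) = -8 - 4*C² (K(C) = -8 + (C*C)*(-4) = -8 + C²*(-4) = -8 - 4*C²)
(-83*K(-8))*q(8) = (-83*(-8 - 4*(-8)²))*(12 + 8) = -83*(-8 - 4*64)*20 = -83*(-8 - 256)*20 = -83*(-264)*20 = 21912*20 = 438240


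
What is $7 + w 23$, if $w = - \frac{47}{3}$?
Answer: $- \frac{1060}{3} \approx -353.33$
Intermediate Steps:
$w = - \frac{47}{3}$ ($w = \left(-47\right) \frac{1}{3} = - \frac{47}{3} \approx -15.667$)
$7 + w 23 = 7 - \frac{1081}{3} = - \frac{1060}{3}$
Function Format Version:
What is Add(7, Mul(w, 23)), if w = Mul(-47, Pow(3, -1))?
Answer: Rational(-1060, 3) ≈ -353.33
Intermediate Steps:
w = Rational(-47, 3) (w = Mul(-47, Rational(1, 3)) = Rational(-47, 3) ≈ -15.667)
Add(7, Mul(w, 23)) = Add(7, Mul(Rational(-47, 3), 23)) = Add(7, Rational(-1081, 3)) = Rational(-1060, 3)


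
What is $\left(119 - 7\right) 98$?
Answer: $10976$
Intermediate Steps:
$\left(119 - 7\right) 98 = 112 \cdot 98 = 10976$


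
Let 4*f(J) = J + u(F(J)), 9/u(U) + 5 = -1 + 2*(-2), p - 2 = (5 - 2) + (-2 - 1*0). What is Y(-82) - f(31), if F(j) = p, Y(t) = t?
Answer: -3581/40 ≈ -89.525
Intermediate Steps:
p = 3 (p = 2 + ((5 - 2) + (-2 - 1*0)) = 2 + (3 + (-2 + 0)) = 2 + (3 - 2) = 2 + 1 = 3)
F(j) = 3
u(U) = -9/10 (u(U) = 9/(-5 + (-1 + 2*(-2))) = 9/(-5 + (-1 - 4)) = 9/(-5 - 5) = 9/(-10) = 9*(-⅒) = -9/10)
f(J) = -9/40 + J/4 (f(J) = (J - 9/10)/4 = (-9/10 + J)/4 = -9/40 + J/4)
Y(-82) - f(31) = -82 - (-9/40 + (¼)*31) = -82 - (-9/40 + 31/4) = -82 - 1*301/40 = -82 - 301/40 = -3581/40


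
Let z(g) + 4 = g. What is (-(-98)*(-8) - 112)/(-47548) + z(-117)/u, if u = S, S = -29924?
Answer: 8141303/355706588 ≈ 0.022888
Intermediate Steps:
z(g) = -4 + g
u = -29924
(-(-98)*(-8) - 112)/(-47548) + z(-117)/u = (-(-98)*(-8) - 112)/(-47548) + (-4 - 117)/(-29924) = (-98*8 - 112)*(-1/47548) - 121*(-1/29924) = (-784 - 112)*(-1/47548) + 121/29924 = -896*(-1/47548) + 121/29924 = 224/11887 + 121/29924 = 8141303/355706588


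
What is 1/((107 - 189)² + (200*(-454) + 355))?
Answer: -1/83721 ≈ -1.1944e-5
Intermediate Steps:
1/((107 - 189)² + (200*(-454) + 355)) = 1/((-82)² + (-90800 + 355)) = 1/(6724 - 90445) = 1/(-83721) = -1/83721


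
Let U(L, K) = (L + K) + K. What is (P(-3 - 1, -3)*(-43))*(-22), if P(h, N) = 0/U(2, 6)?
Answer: 0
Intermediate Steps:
U(L, K) = L + 2*K (U(L, K) = (K + L) + K = L + 2*K)
P(h, N) = 0 (P(h, N) = 0/(2 + 2*6) = 0/(2 + 12) = 0/14 = 0*(1/14) = 0)
(P(-3 - 1, -3)*(-43))*(-22) = (0*(-43))*(-22) = 0*(-22) = 0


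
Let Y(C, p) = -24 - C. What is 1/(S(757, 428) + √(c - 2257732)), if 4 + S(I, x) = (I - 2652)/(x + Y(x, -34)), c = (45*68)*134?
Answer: 6168/152500999 - 1152*I*√9427/152500999 ≈ 4.0446e-5 - 0.00073344*I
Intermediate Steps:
c = 410040 (c = 3060*134 = 410040)
S(I, x) = 213/2 - I/24 (S(I, x) = -4 + (I - 2652)/(x + (-24 - x)) = -4 + (-2652 + I)/(-24) = -4 + (-2652 + I)*(-1/24) = -4 + (221/2 - I/24) = 213/2 - I/24)
1/(S(757, 428) + √(c - 2257732)) = 1/((213/2 - 1/24*757) + √(410040 - 2257732)) = 1/((213/2 - 757/24) + √(-1847692)) = 1/(1799/24 + 14*I*√9427)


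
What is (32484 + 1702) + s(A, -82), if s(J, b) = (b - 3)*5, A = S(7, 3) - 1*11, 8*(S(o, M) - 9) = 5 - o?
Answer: 33761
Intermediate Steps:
S(o, M) = 77/8 - o/8 (S(o, M) = 9 + (5 - o)/8 = 9 + (5/8 - o/8) = 77/8 - o/8)
A = -9/4 (A = (77/8 - ⅛*7) - 1*11 = (77/8 - 7/8) - 11 = 35/4 - 11 = -9/4 ≈ -2.2500)
s(J, b) = -15 + 5*b (s(J, b) = (-3 + b)*5 = -15 + 5*b)
(32484 + 1702) + s(A, -82) = (32484 + 1702) + (-15 + 5*(-82)) = 34186 + (-15 - 410) = 34186 - 425 = 33761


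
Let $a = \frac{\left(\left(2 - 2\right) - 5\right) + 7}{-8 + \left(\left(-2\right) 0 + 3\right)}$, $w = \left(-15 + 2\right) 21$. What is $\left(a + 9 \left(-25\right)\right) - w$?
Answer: $\frac{238}{5} \approx 47.6$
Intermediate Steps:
$w = -273$ ($w = \left(-13\right) 21 = -273$)
$a = - \frac{2}{5}$ ($a = \frac{\left(0 - 5\right) + 7}{-8 + \left(0 + 3\right)} = \frac{-5 + 7}{-8 + 3} = \frac{2}{-5} = 2 \left(- \frac{1}{5}\right) = - \frac{2}{5} \approx -0.4$)
$\left(a + 9 \left(-25\right)\right) - w = \left(- \frac{2}{5} + 9 \left(-25\right)\right) - -273 = \left(- \frac{2}{5} - 225\right) + 273 = - \frac{1127}{5} + 273 = \frac{238}{5}$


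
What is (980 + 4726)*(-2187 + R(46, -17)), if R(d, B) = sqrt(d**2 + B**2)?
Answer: -12479022 + 5706*sqrt(2405) ≈ -1.2199e+7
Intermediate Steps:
R(d, B) = sqrt(B**2 + d**2)
(980 + 4726)*(-2187 + R(46, -17)) = (980 + 4726)*(-2187 + sqrt((-17)**2 + 46**2)) = 5706*(-2187 + sqrt(289 + 2116)) = 5706*(-2187 + sqrt(2405)) = -12479022 + 5706*sqrt(2405)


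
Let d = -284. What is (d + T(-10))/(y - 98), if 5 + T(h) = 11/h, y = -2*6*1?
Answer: 2901/1100 ≈ 2.6373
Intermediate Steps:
y = -12 (y = -12*1 = -12)
T(h) = -5 + 11/h
(d + T(-10))/(y - 98) = (-284 + (-5 + 11/(-10)))/(-12 - 98) = (-284 + (-5 + 11*(-⅒)))/(-110) = (-284 + (-5 - 11/10))*(-1/110) = (-284 - 61/10)*(-1/110) = -2901/10*(-1/110) = 2901/1100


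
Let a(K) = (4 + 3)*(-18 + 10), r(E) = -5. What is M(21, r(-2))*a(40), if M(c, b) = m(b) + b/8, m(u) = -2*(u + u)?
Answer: -1085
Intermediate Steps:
m(u) = -4*u
a(K) = -56 (a(K) = 7*(-8) = -56)
M(c, b) = -31*b/8 (M(c, b) = -4*b + b/8 = -31*b/8)
M(21, r(-2))*a(40) = -31/8*(-5)*(-56) = (155/8)*(-56) = -1085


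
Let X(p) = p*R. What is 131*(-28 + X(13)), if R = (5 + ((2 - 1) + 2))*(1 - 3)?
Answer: -30916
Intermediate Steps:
R = -16 (R = (5 + (1 + 2))*(-2) = (5 + 3)*(-2) = 8*(-2) = -16)
X(p) = -16*p (X(p) = p*(-16) = -16*p)
131*(-28 + X(13)) = 131*(-28 - 16*13) = 131*(-28 - 208) = 131*(-236) = -30916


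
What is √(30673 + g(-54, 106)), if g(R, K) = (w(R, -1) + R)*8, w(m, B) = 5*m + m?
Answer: √27649 ≈ 166.28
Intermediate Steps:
w(m, B) = 6*m
g(R, K) = 56*R (g(R, K) = (6*R + R)*8 = (7*R)*8 = 56*R)
√(30673 + g(-54, 106)) = √(30673 + 56*(-54)) = √(30673 - 3024) = √27649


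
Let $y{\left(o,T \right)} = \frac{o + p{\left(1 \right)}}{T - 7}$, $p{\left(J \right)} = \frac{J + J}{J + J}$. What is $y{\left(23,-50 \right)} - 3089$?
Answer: $- \frac{58699}{19} \approx -3089.4$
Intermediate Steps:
$p{\left(J \right)} = 1$ ($p{\left(J \right)} = \frac{2 J}{2 J} = 2 J \frac{1}{2 J} = 1$)
$y{\left(o,T \right)} = \frac{1 + o}{-7 + T}$ ($y{\left(o,T \right)} = \frac{o + 1}{T - 7} = \frac{1 + o}{-7 + T}$)
$y{\left(23,-50 \right)} - 3089 = \frac{1 + 23}{-7 - 50} - 3089 = \frac{1}{-57} \cdot 24 - 3089 = \left(- \frac{1}{57}\right) 24 - 3089 = - \frac{8}{19} - 3089 = - \frac{58699}{19}$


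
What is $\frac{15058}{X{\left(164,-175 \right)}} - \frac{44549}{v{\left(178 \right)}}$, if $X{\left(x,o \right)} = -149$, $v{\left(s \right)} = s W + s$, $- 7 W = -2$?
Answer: $- \frac{70587523}{238698} \approx -295.72$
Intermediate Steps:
$W = \frac{2}{7}$ ($W = \left(- \frac{1}{7}\right) \left(-2\right) = \frac{2}{7} \approx 0.28571$)
$v{\left(s \right)} = \frac{9 s}{7}$ ($v{\left(s \right)} = s \frac{2}{7} + s = \frac{2 s}{7} + s = \frac{9 s}{7}$)
$\frac{15058}{X{\left(164,-175 \right)}} - \frac{44549}{v{\left(178 \right)}} = \frac{15058}{-149} - \frac{44549}{\frac{9}{7} \cdot 178} = 15058 \left(- \frac{1}{149}\right) - \frac{44549}{\frac{1602}{7}} = - \frac{15058}{149} - \frac{311843}{1602} = - \frac{70587523}{238698}$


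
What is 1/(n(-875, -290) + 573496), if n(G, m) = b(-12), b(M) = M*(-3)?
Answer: 1/573532 ≈ 1.7436e-6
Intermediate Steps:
b(M) = -3*M
n(G, m) = 36 (n(G, m) = -3*(-12) = 36)
1/(n(-875, -290) + 573496) = 1/(36 + 573496) = 1/573532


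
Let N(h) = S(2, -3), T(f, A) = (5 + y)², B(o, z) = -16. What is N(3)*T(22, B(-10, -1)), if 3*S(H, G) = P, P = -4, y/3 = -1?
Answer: -16/3 ≈ -5.3333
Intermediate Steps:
y = -3 (y = 3*(-1) = -3)
S(H, G) = -4/3 (S(H, G) = (⅓)*(-4) = -4/3)
T(f, A) = 4 (T(f, A) = (5 - 3)² = 2² = 4)
N(h) = -4/3
N(3)*T(22, B(-10, -1)) = -4/3*4 = -16/3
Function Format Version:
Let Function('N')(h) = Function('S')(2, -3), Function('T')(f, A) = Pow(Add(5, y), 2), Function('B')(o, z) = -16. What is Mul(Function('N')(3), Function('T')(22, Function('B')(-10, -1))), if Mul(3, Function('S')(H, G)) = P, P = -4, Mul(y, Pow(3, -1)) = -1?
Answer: Rational(-16, 3) ≈ -5.3333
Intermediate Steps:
y = -3 (y = Mul(3, -1) = -3)
Function('S')(H, G) = Rational(-4, 3) (Function('S')(H, G) = Mul(Rational(1, 3), -4) = Rational(-4, 3))
Function('T')(f, A) = 4 (Function('T')(f, A) = Pow(Add(5, -3), 2) = Pow(2, 2) = 4)
Function('N')(h) = Rational(-4, 3)
Mul(Function('N')(3), Function('T')(22, Function('B')(-10, -1))) = Mul(Rational(-4, 3), 4) = Rational(-16, 3)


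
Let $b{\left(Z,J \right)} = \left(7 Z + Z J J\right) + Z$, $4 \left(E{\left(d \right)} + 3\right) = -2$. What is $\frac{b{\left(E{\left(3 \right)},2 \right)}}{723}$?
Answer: $- \frac{14}{241} \approx -0.058091$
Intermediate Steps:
$E{\left(d \right)} = - \frac{7}{2}$ ($E{\left(d \right)} = -3 + \frac{1}{4} \left(-2\right) = -3 - \frac{1}{2} = - \frac{7}{2}$)
$b{\left(Z,J \right)} = 8 Z + Z J^{2}$ ($b{\left(Z,J \right)} = \left(7 Z + J Z J\right) + Z = \left(7 Z + Z J^{2}\right) + Z = 8 Z + Z J^{2}$)
$\frac{b{\left(E{\left(3 \right)},2 \right)}}{723} = \frac{\left(- \frac{7}{2}\right) \left(8 + 2^{2}\right)}{723} = \frac{\left(- \frac{7}{2}\right) \left(8 + 4\right)}{723} = \frac{\left(- \frac{7}{2}\right) 12}{723} = \frac{1}{723} \left(-42\right) = - \frac{14}{241}$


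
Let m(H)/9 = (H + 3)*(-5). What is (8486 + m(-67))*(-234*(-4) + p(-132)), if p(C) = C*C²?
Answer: -26130797712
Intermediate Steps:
p(C) = C³
m(H) = -135 - 45*H (m(H) = 9*((H + 3)*(-5)) = 9*((3 + H)*(-5)) = 9*(-15 - 5*H) = -135 - 45*H)
(8486 + m(-67))*(-234*(-4) + p(-132)) = (8486 + (-135 - 45*(-67)))*(-234*(-4) + (-132)³) = (8486 + (-135 + 3015))*(936 - 2299968) = (8486 + 2880)*(-2299032) = 11366*(-2299032) = -26130797712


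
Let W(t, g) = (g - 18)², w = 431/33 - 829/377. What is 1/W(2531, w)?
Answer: 154778481/7886860864 ≈ 0.019625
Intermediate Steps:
w = 135130/12441 (w = 431*(1/33) - 829*1/377 = 431/33 - 829/377 = 135130/12441 ≈ 10.862)
W(t, g) = (-18 + g)²
1/W(2531, w) = 1/((-18 + 135130/12441)²) = 1/((-88808/12441)²) = 1/(7886860864/154778481) = 154778481/7886860864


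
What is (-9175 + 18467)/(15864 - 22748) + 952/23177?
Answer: -7457397/5698231 ≈ -1.3087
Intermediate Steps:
(-9175 + 18467)/(15864 - 22748) + 952/23177 = 9292/(-6884) + 952*(1/23177) = 9292*(-1/6884) + 136/3311 = -2323/1721 + 136/3311 = -7457397/5698231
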